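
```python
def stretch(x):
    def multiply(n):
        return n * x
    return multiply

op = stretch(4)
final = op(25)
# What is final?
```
100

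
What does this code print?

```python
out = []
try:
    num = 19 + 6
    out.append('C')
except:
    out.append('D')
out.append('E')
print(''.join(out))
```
CE

No exception, try block completes normally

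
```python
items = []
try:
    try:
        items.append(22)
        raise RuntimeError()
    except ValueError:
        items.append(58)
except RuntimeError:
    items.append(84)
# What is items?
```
[22, 84]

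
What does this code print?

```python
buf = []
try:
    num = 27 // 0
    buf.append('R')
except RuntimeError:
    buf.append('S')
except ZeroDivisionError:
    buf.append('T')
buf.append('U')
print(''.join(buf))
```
TU

ZeroDivisionError is caught by its specific handler, not RuntimeError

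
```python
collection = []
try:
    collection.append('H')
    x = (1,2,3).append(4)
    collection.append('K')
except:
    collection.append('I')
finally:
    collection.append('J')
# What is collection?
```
['H', 'I', 'J']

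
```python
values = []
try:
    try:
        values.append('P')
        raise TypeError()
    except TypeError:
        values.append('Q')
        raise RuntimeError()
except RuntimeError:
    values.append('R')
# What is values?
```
['P', 'Q', 'R']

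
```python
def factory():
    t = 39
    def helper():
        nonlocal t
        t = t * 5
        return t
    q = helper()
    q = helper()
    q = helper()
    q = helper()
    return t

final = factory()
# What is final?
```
24375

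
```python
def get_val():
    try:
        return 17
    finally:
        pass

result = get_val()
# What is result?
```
17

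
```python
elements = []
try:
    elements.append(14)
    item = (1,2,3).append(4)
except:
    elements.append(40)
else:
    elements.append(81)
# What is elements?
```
[14, 40]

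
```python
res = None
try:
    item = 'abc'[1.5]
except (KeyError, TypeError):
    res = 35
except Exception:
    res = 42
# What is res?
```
35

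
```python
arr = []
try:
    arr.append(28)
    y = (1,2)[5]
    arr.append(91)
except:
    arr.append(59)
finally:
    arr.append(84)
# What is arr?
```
[28, 59, 84]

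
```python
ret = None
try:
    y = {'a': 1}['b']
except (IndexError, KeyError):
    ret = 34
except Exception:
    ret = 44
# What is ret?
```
34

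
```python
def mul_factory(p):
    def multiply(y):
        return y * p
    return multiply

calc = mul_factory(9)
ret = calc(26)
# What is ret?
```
234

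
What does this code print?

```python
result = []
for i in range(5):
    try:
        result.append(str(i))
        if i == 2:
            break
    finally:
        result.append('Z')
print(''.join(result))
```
0Z1Z2Z

finally runs even when breaking out of loop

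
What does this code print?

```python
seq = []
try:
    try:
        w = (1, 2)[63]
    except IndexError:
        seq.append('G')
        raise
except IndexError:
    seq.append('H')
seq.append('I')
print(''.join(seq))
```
GHI

raise without argument re-raises current exception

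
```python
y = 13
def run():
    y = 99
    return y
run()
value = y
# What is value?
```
13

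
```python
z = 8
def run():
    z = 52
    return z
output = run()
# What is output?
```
52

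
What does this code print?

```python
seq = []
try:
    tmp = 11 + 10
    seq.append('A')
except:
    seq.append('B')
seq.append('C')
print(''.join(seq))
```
AC

No exception, try block completes normally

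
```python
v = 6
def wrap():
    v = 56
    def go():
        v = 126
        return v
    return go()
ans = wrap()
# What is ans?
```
126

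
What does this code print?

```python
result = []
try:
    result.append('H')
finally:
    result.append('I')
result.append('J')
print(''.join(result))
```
HIJ

try/finally without except, no exception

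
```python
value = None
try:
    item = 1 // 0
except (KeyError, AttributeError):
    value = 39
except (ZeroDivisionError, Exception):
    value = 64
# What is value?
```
64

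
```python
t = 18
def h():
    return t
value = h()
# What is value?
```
18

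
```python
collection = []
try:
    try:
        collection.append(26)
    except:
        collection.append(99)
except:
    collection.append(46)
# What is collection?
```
[26]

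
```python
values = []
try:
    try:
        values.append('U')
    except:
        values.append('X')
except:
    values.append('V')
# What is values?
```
['U']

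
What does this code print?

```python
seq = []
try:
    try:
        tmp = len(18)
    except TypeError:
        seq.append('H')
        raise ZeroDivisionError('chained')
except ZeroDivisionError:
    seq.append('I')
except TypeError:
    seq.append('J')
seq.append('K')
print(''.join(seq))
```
HIK

ZeroDivisionError raised and caught, original TypeError not re-raised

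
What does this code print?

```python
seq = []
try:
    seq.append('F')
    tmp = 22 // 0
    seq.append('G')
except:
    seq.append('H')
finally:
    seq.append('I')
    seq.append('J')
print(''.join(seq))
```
FHIJ

Code before exception runs, then except, then all of finally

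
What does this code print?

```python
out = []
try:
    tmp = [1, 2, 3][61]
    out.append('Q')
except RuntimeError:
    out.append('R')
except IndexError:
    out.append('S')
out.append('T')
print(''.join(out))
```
ST

IndexError is caught by its specific handler, not RuntimeError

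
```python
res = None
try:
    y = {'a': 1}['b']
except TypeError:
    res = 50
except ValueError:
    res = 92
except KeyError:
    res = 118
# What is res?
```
118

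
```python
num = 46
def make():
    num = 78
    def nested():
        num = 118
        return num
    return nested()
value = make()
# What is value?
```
118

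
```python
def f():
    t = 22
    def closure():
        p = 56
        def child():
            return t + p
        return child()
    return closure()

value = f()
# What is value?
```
78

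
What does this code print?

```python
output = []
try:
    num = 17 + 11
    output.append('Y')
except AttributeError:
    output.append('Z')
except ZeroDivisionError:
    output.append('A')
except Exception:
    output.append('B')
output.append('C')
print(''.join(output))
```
YC

No exception, try block completes normally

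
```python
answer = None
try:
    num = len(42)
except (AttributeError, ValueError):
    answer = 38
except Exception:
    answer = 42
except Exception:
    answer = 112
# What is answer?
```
42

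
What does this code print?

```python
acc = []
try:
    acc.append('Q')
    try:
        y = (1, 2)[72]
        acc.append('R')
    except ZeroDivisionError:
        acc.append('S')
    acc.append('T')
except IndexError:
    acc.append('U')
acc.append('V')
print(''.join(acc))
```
QUV

Inner handler doesn't match, propagates to outer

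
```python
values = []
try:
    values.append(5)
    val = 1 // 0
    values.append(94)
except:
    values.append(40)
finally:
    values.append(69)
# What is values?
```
[5, 40, 69]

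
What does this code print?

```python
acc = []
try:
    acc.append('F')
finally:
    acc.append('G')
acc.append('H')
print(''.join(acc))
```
FGH

try/finally without except, no exception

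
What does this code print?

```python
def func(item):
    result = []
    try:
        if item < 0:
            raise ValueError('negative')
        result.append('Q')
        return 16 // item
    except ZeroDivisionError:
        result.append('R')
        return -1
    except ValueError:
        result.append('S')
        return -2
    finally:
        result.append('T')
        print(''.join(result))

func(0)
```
QRT

item=0 causes ZeroDivisionError, caught, finally prints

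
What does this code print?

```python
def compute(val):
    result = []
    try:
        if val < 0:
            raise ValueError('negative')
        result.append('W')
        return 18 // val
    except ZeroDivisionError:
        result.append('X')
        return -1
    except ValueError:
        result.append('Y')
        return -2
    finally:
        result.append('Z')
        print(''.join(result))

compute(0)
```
WXZ

val=0 causes ZeroDivisionError, caught, finally prints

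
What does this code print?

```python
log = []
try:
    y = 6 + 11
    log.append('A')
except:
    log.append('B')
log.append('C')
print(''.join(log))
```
AC

No exception, try block completes normally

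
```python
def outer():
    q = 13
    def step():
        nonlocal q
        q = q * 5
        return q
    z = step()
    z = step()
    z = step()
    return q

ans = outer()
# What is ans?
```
1625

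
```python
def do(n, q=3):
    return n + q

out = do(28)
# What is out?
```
31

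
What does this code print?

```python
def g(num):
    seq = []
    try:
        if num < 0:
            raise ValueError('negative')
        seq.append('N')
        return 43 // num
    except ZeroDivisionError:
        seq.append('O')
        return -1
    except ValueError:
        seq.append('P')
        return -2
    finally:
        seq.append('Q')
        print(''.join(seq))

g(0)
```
NOQ

num=0 causes ZeroDivisionError, caught, finally prints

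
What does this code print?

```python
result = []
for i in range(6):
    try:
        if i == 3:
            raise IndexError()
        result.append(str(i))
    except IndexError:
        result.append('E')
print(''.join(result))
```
012E45

Exception on i=3 caught, loop continues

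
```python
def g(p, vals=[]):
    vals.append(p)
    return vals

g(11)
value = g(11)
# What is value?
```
[11, 11]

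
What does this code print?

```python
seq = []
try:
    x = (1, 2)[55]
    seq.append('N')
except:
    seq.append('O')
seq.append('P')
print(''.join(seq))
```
OP

Exception raised in try, caught by bare except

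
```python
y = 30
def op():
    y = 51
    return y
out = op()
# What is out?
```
51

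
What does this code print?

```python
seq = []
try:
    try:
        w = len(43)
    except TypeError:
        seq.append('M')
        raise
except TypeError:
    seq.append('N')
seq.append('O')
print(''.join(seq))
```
MNO

raise without argument re-raises current exception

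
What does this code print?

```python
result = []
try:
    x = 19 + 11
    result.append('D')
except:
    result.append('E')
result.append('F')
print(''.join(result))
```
DF

No exception, try block completes normally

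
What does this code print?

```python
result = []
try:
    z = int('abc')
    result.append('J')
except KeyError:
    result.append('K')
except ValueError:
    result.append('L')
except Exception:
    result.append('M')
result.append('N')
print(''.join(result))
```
LN

ValueError matches before generic Exception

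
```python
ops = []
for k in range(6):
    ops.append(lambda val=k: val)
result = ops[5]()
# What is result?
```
5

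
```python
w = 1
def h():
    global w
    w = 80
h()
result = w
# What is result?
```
80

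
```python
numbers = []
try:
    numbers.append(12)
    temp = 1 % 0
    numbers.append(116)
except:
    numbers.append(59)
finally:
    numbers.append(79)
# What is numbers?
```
[12, 59, 79]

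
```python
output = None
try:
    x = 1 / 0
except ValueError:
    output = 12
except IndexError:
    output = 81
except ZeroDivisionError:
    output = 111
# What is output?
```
111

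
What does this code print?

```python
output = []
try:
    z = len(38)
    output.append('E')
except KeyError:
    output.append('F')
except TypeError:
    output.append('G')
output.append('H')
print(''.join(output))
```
GH

TypeError is caught by its specific handler, not KeyError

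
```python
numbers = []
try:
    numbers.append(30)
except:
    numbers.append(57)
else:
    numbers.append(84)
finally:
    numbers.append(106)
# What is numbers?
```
[30, 84, 106]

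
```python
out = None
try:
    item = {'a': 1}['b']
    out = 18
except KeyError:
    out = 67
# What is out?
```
67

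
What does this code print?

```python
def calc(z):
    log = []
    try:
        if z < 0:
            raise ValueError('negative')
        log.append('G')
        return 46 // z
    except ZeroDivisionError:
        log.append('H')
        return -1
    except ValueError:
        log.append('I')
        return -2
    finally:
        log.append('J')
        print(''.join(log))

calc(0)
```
GHJ

z=0 causes ZeroDivisionError, caught, finally prints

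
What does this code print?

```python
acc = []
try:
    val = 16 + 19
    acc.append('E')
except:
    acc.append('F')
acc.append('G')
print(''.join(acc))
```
EG

No exception, try block completes normally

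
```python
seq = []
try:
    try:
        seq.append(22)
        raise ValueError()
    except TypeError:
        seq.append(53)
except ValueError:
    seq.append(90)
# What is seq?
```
[22, 90]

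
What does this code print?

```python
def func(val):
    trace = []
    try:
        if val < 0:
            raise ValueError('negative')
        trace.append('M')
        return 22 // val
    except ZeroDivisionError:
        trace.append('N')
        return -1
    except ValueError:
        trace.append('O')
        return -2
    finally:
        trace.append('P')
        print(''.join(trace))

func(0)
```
MNP

val=0 causes ZeroDivisionError, caught, finally prints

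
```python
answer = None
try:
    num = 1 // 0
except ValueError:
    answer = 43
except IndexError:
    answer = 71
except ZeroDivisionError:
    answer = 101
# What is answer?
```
101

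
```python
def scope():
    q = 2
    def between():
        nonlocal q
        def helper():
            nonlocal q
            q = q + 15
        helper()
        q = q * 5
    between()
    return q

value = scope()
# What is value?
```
85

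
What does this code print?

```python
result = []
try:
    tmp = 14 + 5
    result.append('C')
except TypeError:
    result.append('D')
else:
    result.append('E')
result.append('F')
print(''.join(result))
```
CEF

else block runs when no exception occurs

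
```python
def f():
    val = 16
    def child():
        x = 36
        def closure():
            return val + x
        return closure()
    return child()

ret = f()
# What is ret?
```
52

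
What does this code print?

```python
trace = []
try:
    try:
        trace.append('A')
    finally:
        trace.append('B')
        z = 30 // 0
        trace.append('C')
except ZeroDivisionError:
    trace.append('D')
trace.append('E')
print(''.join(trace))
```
ABDE

Exception in inner finally caught by outer except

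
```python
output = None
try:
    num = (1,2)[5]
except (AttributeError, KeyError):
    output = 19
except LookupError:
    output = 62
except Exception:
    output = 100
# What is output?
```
62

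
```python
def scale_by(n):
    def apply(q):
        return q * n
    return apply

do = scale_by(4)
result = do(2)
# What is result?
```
8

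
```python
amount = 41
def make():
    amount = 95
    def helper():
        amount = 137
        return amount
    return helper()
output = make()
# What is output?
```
137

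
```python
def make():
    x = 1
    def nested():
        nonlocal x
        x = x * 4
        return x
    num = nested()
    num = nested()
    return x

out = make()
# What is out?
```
16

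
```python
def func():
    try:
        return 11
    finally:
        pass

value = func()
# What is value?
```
11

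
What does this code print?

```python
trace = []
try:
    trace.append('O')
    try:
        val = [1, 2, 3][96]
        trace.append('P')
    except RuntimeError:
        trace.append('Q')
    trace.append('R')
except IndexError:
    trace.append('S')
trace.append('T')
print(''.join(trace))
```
OST

Inner handler doesn't match, propagates to outer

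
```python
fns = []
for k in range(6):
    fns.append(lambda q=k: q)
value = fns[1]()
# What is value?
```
1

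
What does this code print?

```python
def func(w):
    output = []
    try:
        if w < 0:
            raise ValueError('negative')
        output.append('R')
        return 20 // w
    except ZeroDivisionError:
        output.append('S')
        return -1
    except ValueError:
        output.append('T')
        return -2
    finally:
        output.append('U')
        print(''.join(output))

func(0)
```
RSU

w=0 causes ZeroDivisionError, caught, finally prints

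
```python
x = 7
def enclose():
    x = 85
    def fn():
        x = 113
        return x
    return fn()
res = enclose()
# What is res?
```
113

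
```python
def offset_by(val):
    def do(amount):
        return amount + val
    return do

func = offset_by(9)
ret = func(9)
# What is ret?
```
18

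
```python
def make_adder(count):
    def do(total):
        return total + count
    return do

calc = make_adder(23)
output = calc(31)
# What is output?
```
54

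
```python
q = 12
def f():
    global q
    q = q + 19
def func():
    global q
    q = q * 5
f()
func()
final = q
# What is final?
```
155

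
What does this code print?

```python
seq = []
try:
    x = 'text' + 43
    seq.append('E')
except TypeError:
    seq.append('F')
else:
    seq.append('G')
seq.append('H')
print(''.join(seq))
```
FH

else block skipped when exception is caught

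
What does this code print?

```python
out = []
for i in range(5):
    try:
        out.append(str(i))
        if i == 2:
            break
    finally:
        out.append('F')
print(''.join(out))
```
0F1F2F

finally runs even when breaking out of loop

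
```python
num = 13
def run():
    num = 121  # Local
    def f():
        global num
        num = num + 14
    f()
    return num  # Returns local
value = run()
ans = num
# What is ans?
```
27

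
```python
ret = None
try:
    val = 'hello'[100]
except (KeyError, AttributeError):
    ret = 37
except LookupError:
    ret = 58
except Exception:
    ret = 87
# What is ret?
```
58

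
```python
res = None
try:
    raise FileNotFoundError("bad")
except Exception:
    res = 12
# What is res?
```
12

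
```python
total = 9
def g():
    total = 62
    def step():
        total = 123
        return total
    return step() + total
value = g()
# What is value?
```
185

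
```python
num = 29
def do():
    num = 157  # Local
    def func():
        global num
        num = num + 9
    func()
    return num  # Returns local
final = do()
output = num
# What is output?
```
38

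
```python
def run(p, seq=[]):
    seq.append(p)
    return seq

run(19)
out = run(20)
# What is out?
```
[19, 20]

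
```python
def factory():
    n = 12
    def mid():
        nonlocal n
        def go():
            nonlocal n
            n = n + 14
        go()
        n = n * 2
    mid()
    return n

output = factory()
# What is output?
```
52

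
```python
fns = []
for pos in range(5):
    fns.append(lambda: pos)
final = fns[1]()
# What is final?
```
4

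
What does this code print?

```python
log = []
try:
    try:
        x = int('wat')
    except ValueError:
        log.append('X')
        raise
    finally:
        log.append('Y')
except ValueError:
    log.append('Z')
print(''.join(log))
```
XYZ

finally runs before re-raised exception propagates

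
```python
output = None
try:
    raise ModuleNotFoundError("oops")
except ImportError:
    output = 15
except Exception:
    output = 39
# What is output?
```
15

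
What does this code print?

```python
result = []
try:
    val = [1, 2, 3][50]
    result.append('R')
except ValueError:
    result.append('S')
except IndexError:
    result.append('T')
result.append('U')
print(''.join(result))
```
TU

IndexError is caught by its specific handler, not ValueError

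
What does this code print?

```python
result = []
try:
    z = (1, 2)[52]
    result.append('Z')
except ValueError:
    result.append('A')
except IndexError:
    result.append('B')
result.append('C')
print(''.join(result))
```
BC

IndexError is caught by its specific handler, not ValueError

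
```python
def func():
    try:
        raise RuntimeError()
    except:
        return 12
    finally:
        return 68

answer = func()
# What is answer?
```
68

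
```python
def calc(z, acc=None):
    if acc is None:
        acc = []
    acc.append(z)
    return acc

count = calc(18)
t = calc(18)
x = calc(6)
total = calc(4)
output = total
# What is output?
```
[4]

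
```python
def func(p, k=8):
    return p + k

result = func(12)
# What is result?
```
20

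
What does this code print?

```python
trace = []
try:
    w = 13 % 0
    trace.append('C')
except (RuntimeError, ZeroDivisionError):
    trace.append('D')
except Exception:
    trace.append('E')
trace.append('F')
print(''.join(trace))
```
DF

ZeroDivisionError matches tuple containing it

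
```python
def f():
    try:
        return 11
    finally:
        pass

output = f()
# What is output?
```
11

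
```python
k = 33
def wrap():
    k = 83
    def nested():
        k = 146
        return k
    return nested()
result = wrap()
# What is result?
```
146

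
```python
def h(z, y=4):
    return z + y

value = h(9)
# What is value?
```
13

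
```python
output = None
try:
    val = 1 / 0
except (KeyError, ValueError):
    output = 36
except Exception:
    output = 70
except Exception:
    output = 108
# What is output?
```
70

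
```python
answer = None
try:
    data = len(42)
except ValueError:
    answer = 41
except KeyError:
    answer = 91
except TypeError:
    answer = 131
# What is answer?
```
131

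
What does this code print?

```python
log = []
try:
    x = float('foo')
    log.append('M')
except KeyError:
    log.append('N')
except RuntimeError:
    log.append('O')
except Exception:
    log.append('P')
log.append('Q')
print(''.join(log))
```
PQ

ValueError not specifically caught, falls to Exception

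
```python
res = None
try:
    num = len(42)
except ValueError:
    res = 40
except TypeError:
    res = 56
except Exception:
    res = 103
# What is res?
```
56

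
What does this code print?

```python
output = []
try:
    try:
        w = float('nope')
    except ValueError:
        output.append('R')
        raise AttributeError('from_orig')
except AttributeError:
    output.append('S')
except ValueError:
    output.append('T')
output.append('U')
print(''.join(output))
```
RSU

AttributeError raised and caught, original ValueError not re-raised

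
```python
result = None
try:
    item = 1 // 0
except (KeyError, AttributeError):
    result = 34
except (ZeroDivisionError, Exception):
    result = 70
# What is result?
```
70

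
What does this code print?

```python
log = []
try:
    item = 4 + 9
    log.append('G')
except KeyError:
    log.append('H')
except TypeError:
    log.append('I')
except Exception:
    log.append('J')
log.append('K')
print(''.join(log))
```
GK

No exception, try block completes normally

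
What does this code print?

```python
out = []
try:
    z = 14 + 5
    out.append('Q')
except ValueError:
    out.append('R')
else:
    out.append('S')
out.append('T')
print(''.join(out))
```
QST

else block runs when no exception occurs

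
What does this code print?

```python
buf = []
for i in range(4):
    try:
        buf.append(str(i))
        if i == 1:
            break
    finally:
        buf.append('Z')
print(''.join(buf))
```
0Z1Z

finally runs even when breaking out of loop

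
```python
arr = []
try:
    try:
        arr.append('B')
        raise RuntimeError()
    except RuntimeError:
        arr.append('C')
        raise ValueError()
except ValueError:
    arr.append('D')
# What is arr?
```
['B', 'C', 'D']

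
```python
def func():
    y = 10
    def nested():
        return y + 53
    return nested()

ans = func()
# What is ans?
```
63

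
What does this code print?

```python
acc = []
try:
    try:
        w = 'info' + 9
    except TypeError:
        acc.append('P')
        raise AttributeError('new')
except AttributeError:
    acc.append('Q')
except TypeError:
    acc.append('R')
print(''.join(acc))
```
PQ

New AttributeError raised, caught by outer AttributeError handler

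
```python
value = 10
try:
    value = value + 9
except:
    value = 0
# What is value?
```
19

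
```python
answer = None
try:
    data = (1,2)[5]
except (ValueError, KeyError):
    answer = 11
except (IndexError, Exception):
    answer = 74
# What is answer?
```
74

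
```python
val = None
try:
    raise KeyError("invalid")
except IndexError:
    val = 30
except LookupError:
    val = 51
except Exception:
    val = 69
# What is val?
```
51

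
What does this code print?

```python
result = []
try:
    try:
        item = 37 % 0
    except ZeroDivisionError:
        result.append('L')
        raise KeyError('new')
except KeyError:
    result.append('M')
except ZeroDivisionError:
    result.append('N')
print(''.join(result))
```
LM

New KeyError raised, caught by outer KeyError handler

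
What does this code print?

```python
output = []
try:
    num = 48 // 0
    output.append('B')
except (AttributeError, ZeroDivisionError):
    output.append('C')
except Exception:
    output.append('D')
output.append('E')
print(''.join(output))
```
CE

ZeroDivisionError matches tuple containing it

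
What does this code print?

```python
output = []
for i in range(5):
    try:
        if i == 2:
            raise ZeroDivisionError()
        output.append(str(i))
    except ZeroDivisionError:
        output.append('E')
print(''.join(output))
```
01E34

Exception on i=2 caught, loop continues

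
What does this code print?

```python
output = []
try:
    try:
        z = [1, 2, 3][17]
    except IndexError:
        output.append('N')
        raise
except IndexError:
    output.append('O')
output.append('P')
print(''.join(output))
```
NOP

raise without argument re-raises current exception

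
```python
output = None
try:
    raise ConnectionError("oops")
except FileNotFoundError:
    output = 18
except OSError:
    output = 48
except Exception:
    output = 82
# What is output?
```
48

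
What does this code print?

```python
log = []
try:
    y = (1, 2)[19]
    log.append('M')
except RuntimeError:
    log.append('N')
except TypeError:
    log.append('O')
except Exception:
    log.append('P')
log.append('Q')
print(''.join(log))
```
PQ

IndexError not specifically caught, falls to Exception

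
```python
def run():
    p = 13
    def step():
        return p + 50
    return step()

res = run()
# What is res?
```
63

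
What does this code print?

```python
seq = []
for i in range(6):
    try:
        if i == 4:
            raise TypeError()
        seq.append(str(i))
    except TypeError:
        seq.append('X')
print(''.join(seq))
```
0123X5

Exception on i=4 caught, loop continues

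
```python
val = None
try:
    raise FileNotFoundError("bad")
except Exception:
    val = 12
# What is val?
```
12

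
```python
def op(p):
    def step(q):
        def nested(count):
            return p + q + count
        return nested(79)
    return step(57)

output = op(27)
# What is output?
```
163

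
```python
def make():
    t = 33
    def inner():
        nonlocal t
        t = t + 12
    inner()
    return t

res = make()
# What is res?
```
45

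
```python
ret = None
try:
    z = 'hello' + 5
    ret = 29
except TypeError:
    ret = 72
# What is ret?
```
72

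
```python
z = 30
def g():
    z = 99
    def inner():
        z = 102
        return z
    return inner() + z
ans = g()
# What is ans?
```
201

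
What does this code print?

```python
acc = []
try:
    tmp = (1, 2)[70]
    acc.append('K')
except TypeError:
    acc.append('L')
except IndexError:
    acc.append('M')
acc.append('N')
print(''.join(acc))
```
MN

IndexError is caught by its specific handler, not TypeError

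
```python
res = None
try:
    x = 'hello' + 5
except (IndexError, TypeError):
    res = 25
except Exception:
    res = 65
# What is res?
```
25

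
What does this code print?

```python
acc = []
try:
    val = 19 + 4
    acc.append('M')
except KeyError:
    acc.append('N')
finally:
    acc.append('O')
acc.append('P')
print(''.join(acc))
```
MOP

finally runs after normal execution too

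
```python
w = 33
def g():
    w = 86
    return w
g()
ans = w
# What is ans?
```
33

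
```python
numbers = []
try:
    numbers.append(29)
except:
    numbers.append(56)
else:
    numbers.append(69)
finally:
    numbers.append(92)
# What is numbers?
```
[29, 69, 92]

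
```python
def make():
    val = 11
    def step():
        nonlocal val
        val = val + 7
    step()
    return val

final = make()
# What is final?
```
18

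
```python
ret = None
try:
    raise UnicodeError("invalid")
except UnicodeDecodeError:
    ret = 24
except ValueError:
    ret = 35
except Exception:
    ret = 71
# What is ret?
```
35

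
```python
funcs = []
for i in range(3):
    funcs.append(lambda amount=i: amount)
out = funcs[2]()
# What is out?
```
2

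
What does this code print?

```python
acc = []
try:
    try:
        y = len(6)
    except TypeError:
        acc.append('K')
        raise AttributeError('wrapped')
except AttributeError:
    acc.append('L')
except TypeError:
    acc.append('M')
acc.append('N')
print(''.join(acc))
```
KLN

AttributeError raised and caught, original TypeError not re-raised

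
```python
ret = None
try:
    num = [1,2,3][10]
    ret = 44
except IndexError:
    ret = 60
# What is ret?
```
60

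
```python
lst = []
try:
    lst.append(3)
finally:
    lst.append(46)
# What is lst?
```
[3, 46]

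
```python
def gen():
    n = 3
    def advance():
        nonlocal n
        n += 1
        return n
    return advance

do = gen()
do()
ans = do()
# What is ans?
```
5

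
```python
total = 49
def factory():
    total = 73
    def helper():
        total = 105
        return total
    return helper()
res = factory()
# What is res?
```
105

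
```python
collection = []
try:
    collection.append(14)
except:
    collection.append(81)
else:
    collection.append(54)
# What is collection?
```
[14, 54]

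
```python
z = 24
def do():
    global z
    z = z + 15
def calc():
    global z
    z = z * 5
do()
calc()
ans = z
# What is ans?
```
195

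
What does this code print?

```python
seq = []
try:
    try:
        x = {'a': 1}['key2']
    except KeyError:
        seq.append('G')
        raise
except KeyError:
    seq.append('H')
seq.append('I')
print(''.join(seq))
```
GHI

raise without argument re-raises current exception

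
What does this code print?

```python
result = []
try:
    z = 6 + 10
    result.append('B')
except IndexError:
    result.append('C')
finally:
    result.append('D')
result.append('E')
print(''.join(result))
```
BDE

finally runs after normal execution too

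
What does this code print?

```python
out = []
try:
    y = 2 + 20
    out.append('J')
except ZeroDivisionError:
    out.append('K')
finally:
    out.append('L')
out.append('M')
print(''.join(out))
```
JLM

finally runs after normal execution too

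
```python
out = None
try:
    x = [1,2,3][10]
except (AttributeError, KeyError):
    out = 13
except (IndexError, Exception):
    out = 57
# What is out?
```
57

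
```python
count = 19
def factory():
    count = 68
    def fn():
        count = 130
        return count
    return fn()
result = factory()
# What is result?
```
130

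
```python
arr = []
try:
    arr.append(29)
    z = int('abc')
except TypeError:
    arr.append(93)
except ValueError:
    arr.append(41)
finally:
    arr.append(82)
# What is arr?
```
[29, 41, 82]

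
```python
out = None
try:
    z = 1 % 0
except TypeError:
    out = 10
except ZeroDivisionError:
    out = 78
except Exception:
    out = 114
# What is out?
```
78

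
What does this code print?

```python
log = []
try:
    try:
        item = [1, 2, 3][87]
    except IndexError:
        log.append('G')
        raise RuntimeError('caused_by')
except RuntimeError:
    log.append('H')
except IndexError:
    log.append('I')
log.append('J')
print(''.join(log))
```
GHJ

RuntimeError raised and caught, original IndexError not re-raised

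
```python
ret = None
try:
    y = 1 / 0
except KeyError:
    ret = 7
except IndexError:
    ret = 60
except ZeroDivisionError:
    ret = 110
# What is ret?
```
110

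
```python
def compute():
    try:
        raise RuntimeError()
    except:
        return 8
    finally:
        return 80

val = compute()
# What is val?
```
80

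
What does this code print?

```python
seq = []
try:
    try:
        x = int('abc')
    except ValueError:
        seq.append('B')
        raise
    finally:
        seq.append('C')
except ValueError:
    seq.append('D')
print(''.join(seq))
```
BCD

finally runs before re-raised exception propagates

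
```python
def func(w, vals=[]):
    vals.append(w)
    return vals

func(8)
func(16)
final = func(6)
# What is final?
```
[8, 16, 6]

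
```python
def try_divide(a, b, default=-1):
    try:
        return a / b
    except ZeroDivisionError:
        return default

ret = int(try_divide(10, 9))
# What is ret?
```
1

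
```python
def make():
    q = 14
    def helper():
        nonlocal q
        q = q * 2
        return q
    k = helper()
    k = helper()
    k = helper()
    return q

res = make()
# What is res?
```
112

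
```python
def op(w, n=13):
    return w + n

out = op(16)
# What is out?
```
29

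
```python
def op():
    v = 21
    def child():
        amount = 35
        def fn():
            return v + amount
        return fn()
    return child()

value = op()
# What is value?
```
56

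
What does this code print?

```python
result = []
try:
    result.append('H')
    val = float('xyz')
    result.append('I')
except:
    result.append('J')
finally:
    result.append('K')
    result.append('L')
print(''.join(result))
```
HJKL

Code before exception runs, then except, then all of finally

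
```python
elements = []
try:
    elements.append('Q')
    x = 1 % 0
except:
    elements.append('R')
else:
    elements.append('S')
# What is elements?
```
['Q', 'R']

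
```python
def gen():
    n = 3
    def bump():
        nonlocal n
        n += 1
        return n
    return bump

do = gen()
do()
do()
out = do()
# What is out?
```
6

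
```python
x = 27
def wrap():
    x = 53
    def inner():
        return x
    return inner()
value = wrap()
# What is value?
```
53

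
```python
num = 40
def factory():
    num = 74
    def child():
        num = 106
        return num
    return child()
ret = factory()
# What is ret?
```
106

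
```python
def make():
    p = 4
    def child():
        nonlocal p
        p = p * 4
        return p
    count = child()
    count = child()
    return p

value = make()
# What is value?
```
64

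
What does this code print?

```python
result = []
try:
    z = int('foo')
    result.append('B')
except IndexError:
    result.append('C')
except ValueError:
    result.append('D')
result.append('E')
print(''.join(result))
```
DE

ValueError is caught by its specific handler, not IndexError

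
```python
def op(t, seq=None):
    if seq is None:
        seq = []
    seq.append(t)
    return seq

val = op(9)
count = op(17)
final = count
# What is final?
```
[17]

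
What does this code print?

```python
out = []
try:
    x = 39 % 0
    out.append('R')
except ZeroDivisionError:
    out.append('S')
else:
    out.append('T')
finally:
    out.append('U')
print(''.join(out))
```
SU

Exception: except runs, else skipped, finally runs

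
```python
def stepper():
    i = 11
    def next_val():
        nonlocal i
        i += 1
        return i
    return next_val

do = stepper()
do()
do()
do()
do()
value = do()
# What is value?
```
16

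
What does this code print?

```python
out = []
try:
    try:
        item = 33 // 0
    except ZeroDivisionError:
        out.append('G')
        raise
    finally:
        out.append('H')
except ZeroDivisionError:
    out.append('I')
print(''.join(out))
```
GHI

finally runs before re-raised exception propagates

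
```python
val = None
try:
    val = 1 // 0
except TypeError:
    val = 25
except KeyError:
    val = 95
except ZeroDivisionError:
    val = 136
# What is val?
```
136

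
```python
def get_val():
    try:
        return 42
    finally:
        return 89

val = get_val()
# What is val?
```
89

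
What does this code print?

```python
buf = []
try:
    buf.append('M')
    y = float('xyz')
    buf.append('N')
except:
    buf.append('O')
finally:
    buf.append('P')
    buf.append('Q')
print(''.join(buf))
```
MOPQ

Code before exception runs, then except, then all of finally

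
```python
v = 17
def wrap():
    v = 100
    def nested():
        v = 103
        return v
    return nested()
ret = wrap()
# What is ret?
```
103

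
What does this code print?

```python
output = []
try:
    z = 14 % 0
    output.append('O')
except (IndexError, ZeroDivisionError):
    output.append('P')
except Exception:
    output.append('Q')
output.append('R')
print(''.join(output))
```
PR

ZeroDivisionError matches tuple containing it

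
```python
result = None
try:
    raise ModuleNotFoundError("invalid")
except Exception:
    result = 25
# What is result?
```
25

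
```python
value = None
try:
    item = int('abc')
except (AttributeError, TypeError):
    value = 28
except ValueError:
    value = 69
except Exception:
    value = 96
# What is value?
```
69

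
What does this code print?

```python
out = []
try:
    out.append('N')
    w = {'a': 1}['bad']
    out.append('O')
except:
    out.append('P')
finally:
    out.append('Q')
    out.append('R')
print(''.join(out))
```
NPQR

Code before exception runs, then except, then all of finally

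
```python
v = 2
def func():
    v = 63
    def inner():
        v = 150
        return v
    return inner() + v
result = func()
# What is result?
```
213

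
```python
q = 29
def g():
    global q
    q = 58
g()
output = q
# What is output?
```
58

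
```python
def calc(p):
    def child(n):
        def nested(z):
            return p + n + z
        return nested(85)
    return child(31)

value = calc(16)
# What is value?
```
132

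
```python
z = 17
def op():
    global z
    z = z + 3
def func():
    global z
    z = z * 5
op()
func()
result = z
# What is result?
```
100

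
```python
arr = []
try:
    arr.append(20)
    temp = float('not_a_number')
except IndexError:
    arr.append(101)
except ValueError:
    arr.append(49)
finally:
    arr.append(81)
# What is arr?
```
[20, 49, 81]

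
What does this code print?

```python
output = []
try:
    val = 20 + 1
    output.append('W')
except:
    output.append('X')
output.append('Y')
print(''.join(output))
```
WY

No exception, try block completes normally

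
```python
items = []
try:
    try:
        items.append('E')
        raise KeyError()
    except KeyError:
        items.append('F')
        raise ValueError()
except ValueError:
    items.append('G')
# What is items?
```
['E', 'F', 'G']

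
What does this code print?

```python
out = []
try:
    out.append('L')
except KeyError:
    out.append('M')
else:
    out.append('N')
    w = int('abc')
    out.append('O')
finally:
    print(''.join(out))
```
LN

Try succeeds, else appends 'N', ValueError in else is uncaught, finally prints before exception propagates ('O' never appended)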